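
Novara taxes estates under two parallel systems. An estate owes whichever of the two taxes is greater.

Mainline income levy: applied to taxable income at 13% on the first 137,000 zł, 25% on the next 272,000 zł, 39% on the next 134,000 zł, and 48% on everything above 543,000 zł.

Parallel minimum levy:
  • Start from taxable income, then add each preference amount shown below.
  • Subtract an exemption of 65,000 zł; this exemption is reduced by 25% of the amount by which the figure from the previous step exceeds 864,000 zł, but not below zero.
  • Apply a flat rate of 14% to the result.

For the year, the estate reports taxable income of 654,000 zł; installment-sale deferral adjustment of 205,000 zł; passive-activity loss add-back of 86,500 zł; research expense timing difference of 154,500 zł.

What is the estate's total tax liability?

Mainline income levy:
  137,000 zł × 13% = 17,810 zł
  272,000 zł × 25% = 68,000 zł
  134,000 zł × 39% = 52,260 zł
  111,000 zł × 48% = 53,280 zł
  → 191,350 zł

Parallel minimum levy:
  Adjusted income: 654,000 zł + 205,000 zł + 86,500 zł + 154,500 zł = 1,100,000 zł
  Exemption: 65,000 zł − 25% × (1,100,000 zł − 864,000 zł) = 65,000 zł − 59,000 zł = 6,000 zł
  Base: 1,100,000 zł − 6,000 zł = 1,094,000 zł
  1,094,000 zł × 14% = 153,160 zł

191,350 zł > 153,160 zł, so the mainline income levy governs.

191,350 zł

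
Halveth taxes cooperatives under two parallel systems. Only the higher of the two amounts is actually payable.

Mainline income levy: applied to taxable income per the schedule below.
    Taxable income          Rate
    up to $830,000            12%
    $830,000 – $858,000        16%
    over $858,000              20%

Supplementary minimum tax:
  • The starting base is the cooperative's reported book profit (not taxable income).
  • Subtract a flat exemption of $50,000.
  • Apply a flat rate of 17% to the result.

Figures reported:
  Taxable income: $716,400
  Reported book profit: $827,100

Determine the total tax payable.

Mainline income levy:
  $716,400 × 12% = $85,968

Supplementary minimum tax:
  Base (reported book profit): $827,100
  Less exemption $50,000 → base $777,100
  $777,100 × 17% = $132,107

$132,107 > $85,968, so the supplementary minimum tax is the binding amount.

$132,107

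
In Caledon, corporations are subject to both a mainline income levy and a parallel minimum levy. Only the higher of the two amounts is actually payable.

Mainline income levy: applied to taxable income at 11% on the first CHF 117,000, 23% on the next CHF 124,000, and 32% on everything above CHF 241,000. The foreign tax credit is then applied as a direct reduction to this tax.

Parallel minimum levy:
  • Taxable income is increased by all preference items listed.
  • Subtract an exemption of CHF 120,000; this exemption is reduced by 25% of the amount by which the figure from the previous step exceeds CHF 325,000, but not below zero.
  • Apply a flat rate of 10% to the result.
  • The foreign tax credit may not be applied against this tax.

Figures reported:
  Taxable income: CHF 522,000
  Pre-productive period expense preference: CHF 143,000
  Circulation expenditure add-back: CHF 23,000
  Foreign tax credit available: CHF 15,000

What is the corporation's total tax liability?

Mainline income levy:
  CHF 117,000 × 11% = CHF 12,870
  CHF 124,000 × 23% = CHF 28,520
  CHF 281,000 × 32% = CHF 89,920
  → CHF 131,310
  Less foreign tax credit CHF 15,000 → CHF 116,310

Parallel minimum levy:
  Adjusted income: CHF 522,000 + CHF 143,000 + CHF 23,000 = CHF 688,000
  Exemption: CHF 120,000 − 25% × (CHF 688,000 − CHF 325,000) = CHF 120,000 − CHF 90,750 = CHF 29,250
  Base: CHF 688,000 − CHF 29,250 = CHF 658,750
  CHF 658,750 × 10% = CHF 65,875

CHF 116,310 > CHF 65,875, so the mainline income levy governs.

CHF 116,310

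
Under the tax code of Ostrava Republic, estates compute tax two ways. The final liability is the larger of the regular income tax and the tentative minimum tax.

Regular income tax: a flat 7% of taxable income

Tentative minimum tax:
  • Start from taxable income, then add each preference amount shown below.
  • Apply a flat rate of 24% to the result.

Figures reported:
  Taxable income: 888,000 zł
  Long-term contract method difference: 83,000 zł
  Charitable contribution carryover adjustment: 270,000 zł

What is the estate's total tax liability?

297,840 zł

Regular income tax:
  888,000 zł × 7% = 62,160 zł

Tentative minimum tax:
  Adjusted income: 888,000 zł + 83,000 zł + 270,000 zł = 1,241,000 zł
  1,241,000 zł × 24% = 297,840 zł

297,840 zł > 62,160 zł, so the tentative minimum tax is the binding amount.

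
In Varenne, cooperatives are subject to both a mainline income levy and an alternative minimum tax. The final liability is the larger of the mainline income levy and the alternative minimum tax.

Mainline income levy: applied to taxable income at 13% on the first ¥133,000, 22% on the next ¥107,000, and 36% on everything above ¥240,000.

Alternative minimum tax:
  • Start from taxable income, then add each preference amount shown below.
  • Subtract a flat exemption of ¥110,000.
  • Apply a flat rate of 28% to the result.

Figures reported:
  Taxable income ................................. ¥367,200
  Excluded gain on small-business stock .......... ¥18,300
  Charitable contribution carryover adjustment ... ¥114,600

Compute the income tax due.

¥109,228

Alternative minimum tax:
  Adjusted income: ¥367,200 + ¥18,300 + ¥114,600 = ¥500,100
  Less exemption ¥110,000 → base ¥390,100
  ¥390,100 × 28% = ¥109,228

Mainline income levy:
  ¥133,000 × 13% = ¥17,290
  ¥107,000 × 22% = ¥23,540
  ¥127,200 × 36% = ¥45,792
  → ¥86,622

¥109,228 > ¥86,622, so the alternative minimum tax is the binding amount.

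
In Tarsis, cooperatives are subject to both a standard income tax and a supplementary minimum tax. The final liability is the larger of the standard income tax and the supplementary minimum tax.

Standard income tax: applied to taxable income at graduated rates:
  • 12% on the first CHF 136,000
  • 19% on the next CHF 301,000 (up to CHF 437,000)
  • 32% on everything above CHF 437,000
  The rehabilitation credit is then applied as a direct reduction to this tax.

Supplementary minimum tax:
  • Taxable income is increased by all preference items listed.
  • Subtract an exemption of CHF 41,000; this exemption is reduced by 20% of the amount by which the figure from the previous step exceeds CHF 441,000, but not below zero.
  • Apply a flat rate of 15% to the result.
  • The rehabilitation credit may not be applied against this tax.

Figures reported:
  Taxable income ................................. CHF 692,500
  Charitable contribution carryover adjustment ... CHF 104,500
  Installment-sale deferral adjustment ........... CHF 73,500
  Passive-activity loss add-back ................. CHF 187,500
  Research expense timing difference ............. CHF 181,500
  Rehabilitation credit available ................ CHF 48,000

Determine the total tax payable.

CHF 185,925

Standard income tax:
  CHF 136,000 × 12% = CHF 16,320
  CHF 301,000 × 19% = CHF 57,190
  CHF 255,500 × 32% = CHF 81,760
  → CHF 155,270
  Less rehabilitation credit CHF 48,000 → CHF 107,270

Supplementary minimum tax:
  Adjusted income: CHF 692,500 + CHF 104,500 + CHF 73,500 + CHF 187,500 + CHF 181,500 = CHF 1,239,500
  Exemption: 20% × (CHF 1,239,500 − CHF 441,000) = CHF 159,700 ≥ CHF 41,000, so the exemption is fully phased out
  Base: CHF 1,239,500 − CHF 0 = CHF 1,239,500
  CHF 1,239,500 × 15% = CHF 185,925

CHF 185,925 > CHF 107,270, so the supplementary minimum tax is the binding amount.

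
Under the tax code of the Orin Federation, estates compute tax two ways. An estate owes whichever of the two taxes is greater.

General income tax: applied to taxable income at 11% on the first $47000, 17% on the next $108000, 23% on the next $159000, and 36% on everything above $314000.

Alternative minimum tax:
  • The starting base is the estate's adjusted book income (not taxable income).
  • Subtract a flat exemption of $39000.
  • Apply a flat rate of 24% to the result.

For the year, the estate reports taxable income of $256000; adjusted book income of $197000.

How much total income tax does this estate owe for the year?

$46760

Alternative minimum tax:
  Base (adjusted book income): $197000
  Less exemption $39000 → base $158000
  $158000 × 24% = $37920

General income tax:
  $47000 × 11% = $5170
  $108000 × 17% = $18360
  $101000 × 23% = $23230
  → $46760

$46760 > $37920, so the general income tax governs.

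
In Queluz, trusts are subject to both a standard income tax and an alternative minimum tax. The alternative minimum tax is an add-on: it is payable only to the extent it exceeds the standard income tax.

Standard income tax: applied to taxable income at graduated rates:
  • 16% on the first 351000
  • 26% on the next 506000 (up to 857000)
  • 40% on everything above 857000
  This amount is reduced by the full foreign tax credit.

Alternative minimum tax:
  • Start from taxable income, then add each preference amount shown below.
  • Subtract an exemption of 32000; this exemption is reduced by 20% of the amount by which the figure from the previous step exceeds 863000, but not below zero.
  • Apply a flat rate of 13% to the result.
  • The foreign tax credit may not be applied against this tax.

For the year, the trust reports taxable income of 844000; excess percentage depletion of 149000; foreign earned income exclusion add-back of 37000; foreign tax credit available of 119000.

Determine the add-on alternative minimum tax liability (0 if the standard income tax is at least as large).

68560

Standard income tax:
  351000 × 16% = 56160
  493000 × 26% = 128180
  → 184340
  Less foreign tax credit 119000 → 65340

Alternative minimum tax:
  Adjusted income: 844000 + 149000 + 37000 = 1030000
  Exemption: 20% × (1030000 − 863000) = 33400 ≥ 32000, so the exemption is fully phased out
  Base: 1030000 − 0 = 1030000
  1030000 × 13% = 133900

Excess of alternative minimum tax over standard income tax: 133900 − 65340 = 68560.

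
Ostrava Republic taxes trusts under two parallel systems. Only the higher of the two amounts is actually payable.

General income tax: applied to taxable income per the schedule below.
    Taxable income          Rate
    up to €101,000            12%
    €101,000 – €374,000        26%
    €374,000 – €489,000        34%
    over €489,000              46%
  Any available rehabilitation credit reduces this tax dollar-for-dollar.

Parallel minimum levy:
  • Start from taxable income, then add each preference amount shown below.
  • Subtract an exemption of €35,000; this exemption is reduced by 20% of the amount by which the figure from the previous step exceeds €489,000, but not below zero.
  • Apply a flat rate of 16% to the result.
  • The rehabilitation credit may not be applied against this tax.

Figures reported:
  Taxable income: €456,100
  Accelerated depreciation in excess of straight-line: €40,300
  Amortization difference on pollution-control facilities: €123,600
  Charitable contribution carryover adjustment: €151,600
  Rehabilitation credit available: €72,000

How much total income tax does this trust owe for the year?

€123,456

Parallel minimum levy:
  Adjusted income: €456,100 + €40,300 + €123,600 + €151,600 = €771,600
  Exemption: 20% × (€771,600 − €489,000) = €56,520 ≥ €35,000, so the exemption is fully phased out
  Base: €771,600 − €0 = €771,600
  €771,600 × 16% = €123,456

General income tax:
  €101,000 × 12% = €12,120
  €273,000 × 26% = €70,980
  €82,100 × 34% = €27,914
  → €111,014
  Less rehabilitation credit €72,000 → €39,014

€123,456 > €39,014, so the parallel minimum levy is the binding amount.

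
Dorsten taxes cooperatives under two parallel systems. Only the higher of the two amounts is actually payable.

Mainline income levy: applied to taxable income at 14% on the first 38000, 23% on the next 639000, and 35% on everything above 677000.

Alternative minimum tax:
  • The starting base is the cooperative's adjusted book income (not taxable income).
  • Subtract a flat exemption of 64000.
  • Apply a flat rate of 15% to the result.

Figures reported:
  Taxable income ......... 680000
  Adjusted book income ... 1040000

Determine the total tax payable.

153340

Alternative minimum tax:
  Base (adjusted book income): 1040000
  Less exemption 64000 → base 976000
  976000 × 15% = 146400

Mainline income levy:
  38000 × 14% = 5320
  639000 × 23% = 146970
  3000 × 35% = 1050
  → 153340

153340 > 146400, so the mainline income levy governs.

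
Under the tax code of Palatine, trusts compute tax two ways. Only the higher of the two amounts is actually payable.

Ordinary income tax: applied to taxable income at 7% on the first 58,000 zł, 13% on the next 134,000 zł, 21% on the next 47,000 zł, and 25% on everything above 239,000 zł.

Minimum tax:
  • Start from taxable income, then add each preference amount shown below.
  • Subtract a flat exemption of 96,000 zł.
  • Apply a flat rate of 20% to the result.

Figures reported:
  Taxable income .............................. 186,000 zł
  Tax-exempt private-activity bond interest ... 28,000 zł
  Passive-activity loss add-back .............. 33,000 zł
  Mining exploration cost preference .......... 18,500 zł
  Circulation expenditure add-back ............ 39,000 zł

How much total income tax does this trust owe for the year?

Ordinary income tax:
  58,000 zł × 7% = 4,060 zł
  128,000 zł × 13% = 16,640 zł
  → 20,700 zł

Minimum tax:
  Adjusted income: 186,000 zł + 28,000 zł + 33,000 zł + 18,500 zł + 39,000 zł = 304,500 zł
  Less exemption 96,000 zł → base 208,500 zł
  208,500 zł × 20% = 41,700 zł

41,700 zł > 20,700 zł, so the minimum tax is the binding amount.

41,700 zł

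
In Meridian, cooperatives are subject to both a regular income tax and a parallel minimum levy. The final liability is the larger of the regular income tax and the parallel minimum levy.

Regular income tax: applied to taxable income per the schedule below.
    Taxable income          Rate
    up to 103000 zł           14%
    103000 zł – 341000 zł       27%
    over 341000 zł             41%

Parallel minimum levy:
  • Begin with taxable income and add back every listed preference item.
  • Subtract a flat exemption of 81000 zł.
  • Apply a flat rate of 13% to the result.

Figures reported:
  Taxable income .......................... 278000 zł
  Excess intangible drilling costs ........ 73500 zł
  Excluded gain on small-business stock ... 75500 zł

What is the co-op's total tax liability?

61670 zł

Regular income tax:
  103000 zł × 14% = 14420 zł
  175000 zł × 27% = 47250 zł
  → 61670 zł

Parallel minimum levy:
  Adjusted income: 278000 zł + 73500 zł + 75500 zł = 427000 zł
  Less exemption 81000 zł → base 346000 zł
  346000 zł × 13% = 44980 zł

61670 zł > 44980 zł, so the regular income tax governs.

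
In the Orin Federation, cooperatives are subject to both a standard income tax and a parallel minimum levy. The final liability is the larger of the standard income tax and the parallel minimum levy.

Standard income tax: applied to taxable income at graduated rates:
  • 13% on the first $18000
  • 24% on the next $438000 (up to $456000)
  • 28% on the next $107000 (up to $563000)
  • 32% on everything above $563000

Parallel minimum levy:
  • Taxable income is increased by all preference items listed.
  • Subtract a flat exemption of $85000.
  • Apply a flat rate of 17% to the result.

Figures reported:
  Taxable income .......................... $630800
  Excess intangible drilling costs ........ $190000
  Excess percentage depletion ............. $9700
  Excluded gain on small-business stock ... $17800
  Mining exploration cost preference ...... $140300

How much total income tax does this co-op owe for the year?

$159116

Standard income tax:
  $18000 × 13% = $2340
  $438000 × 24% = $105120
  $107000 × 28% = $29960
  $67800 × 32% = $21696
  → $159116

Parallel minimum levy:
  Adjusted income: $630800 + $190000 + $9700 + $17800 + $140300 = $988600
  Less exemption $85000 → base $903600
  $903600 × 17% = $153612

$159116 > $153612, so the standard income tax governs.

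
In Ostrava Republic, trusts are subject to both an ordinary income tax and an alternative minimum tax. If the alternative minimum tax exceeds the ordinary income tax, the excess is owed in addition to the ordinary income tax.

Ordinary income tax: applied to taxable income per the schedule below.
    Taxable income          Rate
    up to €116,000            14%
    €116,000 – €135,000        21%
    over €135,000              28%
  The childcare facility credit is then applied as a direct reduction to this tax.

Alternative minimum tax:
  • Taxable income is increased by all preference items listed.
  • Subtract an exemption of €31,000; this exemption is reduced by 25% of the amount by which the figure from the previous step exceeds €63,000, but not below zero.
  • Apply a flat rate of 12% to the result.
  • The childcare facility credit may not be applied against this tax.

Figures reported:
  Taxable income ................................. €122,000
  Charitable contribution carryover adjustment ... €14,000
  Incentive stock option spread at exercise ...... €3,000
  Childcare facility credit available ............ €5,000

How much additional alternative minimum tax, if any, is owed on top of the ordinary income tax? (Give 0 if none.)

Alternative minimum tax:
  Adjusted income: €122,000 + €14,000 + €3,000 = €139,000
  Exemption: €31,000 − 25% × (€139,000 − €63,000) = €31,000 − €19,000 = €12,000
  Base: €139,000 − €12,000 = €127,000
  €127,000 × 12% = €15,240

Ordinary income tax:
  €116,000 × 14% = €16,240
  €6,000 × 21% = €1,260
  → €17,500
  Less childcare facility credit €5,000 → €12,500

Excess of alternative minimum tax over ordinary income tax: €15,240 − €12,500 = €2,740.

€2,740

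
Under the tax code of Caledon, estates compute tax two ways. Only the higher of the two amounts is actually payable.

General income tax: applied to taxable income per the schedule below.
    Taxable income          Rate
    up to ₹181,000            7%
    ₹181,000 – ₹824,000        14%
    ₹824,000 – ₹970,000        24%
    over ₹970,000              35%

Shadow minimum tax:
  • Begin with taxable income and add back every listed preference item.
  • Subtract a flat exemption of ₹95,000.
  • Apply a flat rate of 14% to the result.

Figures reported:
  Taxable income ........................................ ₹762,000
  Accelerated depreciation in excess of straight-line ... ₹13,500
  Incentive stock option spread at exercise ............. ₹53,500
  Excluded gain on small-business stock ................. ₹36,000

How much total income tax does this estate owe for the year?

₹107,800

Shadow minimum tax:
  Adjusted income: ₹762,000 + ₹13,500 + ₹53,500 + ₹36,000 = ₹865,000
  Less exemption ₹95,000 → base ₹770,000
  ₹770,000 × 14% = ₹107,800

General income tax:
  ₹181,000 × 7% = ₹12,670
  ₹581,000 × 14% = ₹81,340
  → ₹94,010

₹107,800 > ₹94,010, so the shadow minimum tax is the binding amount.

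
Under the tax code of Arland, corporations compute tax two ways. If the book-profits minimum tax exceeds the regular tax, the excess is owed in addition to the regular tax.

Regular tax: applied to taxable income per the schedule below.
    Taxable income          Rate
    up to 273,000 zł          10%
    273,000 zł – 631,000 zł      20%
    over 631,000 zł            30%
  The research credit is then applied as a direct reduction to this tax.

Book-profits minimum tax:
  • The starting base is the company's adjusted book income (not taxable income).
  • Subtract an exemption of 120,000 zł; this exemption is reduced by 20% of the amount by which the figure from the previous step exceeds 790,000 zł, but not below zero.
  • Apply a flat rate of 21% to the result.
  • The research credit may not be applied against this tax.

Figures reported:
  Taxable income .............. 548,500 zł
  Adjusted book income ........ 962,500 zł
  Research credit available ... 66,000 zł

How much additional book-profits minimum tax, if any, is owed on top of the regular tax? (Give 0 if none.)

Book-profits minimum tax:
  Base (adjusted book income): 962,500 zł
  Exemption: 120,000 zł − 20% × (962,500 zł − 790,000 zł) = 120,000 zł − 34,500 zł = 85,500 zł
  Base: 962,500 zł − 85,500 zł = 877,000 zł
  877,000 zł × 21% = 184,170 zł

Regular tax:
  273,000 zł × 10% = 27,300 zł
  275,500 zł × 20% = 55,100 zł
  → 82,400 zł
  Less research credit 66,000 zł → 16,400 zł

Excess of book-profits minimum tax over regular tax: 184,170 zł − 16,400 zł = 167,770 zł.

167,770 zł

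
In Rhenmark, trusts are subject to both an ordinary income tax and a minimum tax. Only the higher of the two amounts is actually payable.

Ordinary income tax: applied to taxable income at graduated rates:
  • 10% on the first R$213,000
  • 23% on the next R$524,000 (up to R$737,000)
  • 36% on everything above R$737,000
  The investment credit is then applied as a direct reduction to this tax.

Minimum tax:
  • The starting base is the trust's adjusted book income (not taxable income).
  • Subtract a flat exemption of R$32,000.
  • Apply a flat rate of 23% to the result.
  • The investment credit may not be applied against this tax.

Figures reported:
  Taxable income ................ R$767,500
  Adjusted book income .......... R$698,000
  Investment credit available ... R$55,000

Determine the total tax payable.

R$153,180

Ordinary income tax:
  R$213,000 × 10% = R$21,300
  R$524,000 × 23% = R$120,520
  R$30,500 × 36% = R$10,980
  → R$152,800
  Less investment credit R$55,000 → R$97,800

Minimum tax:
  Base (adjusted book income): R$698,000
  Less exemption R$32,000 → base R$666,000
  R$666,000 × 23% = R$153,180

R$153,180 > R$97,800, so the minimum tax is the binding amount.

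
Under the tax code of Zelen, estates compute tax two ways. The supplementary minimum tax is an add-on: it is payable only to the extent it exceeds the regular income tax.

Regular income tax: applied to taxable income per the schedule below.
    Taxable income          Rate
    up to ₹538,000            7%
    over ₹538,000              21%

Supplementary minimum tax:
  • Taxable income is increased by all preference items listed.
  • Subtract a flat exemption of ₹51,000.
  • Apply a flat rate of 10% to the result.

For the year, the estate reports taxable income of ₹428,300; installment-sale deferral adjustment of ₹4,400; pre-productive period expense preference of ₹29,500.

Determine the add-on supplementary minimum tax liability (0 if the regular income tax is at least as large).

₹11,139

Regular income tax:
  ₹428,300 × 7% = ₹29,981

Supplementary minimum tax:
  Adjusted income: ₹428,300 + ₹4,400 + ₹29,500 = ₹462,200
  Less exemption ₹51,000 → base ₹411,200
  ₹411,200 × 10% = ₹41,120

Excess of supplementary minimum tax over regular income tax: ₹41,120 − ₹29,981 = ₹11,139.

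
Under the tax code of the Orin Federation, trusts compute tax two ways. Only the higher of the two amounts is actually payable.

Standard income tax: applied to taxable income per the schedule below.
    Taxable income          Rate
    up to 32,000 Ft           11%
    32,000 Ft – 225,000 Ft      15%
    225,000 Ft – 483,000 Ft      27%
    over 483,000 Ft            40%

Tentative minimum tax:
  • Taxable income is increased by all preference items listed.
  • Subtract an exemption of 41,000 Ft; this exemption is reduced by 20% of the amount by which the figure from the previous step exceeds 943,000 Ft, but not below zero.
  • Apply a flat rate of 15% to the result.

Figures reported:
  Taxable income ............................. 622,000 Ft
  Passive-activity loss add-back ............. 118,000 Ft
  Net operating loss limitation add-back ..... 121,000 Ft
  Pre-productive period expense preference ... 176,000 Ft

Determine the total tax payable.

Tentative minimum tax:
  Adjusted income: 622,000 Ft + 118,000 Ft + 121,000 Ft + 176,000 Ft = 1,037,000 Ft
  Exemption: 41,000 Ft − 20% × (1,037,000 Ft − 943,000 Ft) = 41,000 Ft − 18,800 Ft = 22,200 Ft
  Base: 1,037,000 Ft − 22,200 Ft = 1,014,800 Ft
  1,014,800 Ft × 15% = 152,220 Ft

Standard income tax:
  32,000 Ft × 11% = 3,520 Ft
  193,000 Ft × 15% = 28,950 Ft
  258,000 Ft × 27% = 69,660 Ft
  139,000 Ft × 40% = 55,600 Ft
  → 157,730 Ft

157,730 Ft > 152,220 Ft, so the standard income tax governs.

157,730 Ft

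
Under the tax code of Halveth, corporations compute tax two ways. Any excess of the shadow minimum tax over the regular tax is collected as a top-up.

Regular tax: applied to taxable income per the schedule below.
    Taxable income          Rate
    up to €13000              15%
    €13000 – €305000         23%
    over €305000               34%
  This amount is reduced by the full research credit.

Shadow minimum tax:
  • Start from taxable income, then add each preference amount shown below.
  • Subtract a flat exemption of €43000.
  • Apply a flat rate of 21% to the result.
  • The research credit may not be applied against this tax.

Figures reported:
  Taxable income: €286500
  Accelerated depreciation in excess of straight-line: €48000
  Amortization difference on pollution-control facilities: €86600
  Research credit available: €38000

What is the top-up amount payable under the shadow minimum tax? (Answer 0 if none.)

Regular tax:
  €13000 × 15% = €1950
  €273500 × 23% = €62905
  → €64855
  Less research credit €38000 → €26855

Shadow minimum tax:
  Adjusted income: €286500 + €48000 + €86600 = €421100
  Less exemption €43000 → base €378100
  €378100 × 21% = €79401

Excess of shadow minimum tax over regular tax: €79401 − €26855 = €52546.

€52546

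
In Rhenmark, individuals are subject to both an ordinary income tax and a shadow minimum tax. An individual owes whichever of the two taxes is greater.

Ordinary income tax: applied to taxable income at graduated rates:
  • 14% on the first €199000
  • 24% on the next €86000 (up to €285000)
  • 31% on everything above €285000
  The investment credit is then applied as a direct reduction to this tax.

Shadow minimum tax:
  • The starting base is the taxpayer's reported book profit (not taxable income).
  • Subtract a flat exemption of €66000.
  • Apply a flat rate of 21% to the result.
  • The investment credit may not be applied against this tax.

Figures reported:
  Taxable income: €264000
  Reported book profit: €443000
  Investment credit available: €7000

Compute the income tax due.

€79170

Shadow minimum tax:
  Base (reported book profit): €443000
  Less exemption €66000 → base €377000
  €377000 × 21% = €79170

Ordinary income tax:
  €199000 × 14% = €27860
  €65000 × 24% = €15600
  → €43460
  Less investment credit €7000 → €36460

€79170 > €36460, so the shadow minimum tax is the binding amount.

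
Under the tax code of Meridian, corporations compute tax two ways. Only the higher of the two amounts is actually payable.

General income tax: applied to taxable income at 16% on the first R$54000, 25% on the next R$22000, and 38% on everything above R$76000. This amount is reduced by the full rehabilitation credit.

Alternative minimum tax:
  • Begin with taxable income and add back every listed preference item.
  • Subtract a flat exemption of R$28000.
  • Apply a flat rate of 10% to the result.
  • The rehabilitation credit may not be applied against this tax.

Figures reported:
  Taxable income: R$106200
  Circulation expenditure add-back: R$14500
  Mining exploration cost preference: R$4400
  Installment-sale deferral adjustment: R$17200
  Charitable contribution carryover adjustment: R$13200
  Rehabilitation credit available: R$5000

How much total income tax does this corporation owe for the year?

General income tax:
  R$54000 × 16% = R$8640
  R$22000 × 25% = R$5500
  R$30200 × 38% = R$11476
  → R$25616
  Less rehabilitation credit R$5000 → R$20616

Alternative minimum tax:
  Adjusted income: R$106200 + R$14500 + R$4400 + R$17200 + R$13200 = R$155500
  Less exemption R$28000 → base R$127500
  R$127500 × 10% = R$12750

R$20616 > R$12750, so the general income tax governs.

R$20616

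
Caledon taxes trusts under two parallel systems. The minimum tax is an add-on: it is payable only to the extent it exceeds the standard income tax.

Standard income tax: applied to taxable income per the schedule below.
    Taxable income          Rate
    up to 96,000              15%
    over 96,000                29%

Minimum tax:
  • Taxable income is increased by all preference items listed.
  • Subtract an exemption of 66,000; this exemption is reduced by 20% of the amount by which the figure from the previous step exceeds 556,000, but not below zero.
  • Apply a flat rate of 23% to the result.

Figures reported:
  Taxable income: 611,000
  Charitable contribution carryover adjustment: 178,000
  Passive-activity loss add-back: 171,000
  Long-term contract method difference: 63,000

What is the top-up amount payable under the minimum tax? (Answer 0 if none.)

71,540

Standard income tax:
  96,000 × 15% = 14,400
  515,000 × 29% = 149,350
  → 163,750

Minimum tax:
  Adjusted income: 611,000 + 178,000 + 171,000 + 63,000 = 1,023,000
  Exemption: 20% × (1,023,000 − 556,000) = 93,400 ≥ 66,000, so the exemption is fully phased out
  Base: 1,023,000 − 0 = 1,023,000
  1,023,000 × 23% = 235,290

Excess of minimum tax over standard income tax: 235,290 − 163,750 = 71,540.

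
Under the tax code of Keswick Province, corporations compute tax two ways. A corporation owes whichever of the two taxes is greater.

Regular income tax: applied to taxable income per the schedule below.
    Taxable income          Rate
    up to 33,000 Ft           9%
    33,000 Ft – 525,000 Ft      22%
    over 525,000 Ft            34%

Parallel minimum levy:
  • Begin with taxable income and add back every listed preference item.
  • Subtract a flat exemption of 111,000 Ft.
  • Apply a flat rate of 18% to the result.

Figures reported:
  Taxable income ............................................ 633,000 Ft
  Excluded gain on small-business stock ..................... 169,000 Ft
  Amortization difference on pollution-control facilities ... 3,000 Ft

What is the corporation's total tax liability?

147,930 Ft

Regular income tax:
  33,000 Ft × 9% = 2,970 Ft
  492,000 Ft × 22% = 108,240 Ft
  108,000 Ft × 34% = 36,720 Ft
  → 147,930 Ft

Parallel minimum levy:
  Adjusted income: 633,000 Ft + 169,000 Ft + 3,000 Ft = 805,000 Ft
  Less exemption 111,000 Ft → base 694,000 Ft
  694,000 Ft × 18% = 124,920 Ft

147,930 Ft > 124,920 Ft, so the regular income tax governs.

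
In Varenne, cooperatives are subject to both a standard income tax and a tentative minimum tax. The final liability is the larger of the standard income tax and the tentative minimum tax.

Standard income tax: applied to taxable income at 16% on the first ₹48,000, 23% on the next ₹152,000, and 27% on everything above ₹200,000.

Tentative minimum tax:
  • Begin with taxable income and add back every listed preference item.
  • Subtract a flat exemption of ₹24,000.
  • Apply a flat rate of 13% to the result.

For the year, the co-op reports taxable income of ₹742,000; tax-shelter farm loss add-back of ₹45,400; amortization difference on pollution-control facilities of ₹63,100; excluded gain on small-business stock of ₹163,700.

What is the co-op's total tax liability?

₹188,980

Tentative minimum tax:
  Adjusted income: ₹742,000 + ₹45,400 + ₹63,100 + ₹163,700 = ₹1,014,200
  Less exemption ₹24,000 → base ₹990,200
  ₹990,200 × 13% = ₹128,726

Standard income tax:
  ₹48,000 × 16% = ₹7,680
  ₹152,000 × 23% = ₹34,960
  ₹542,000 × 27% = ₹146,340
  → ₹188,980

₹188,980 > ₹128,726, so the standard income tax governs.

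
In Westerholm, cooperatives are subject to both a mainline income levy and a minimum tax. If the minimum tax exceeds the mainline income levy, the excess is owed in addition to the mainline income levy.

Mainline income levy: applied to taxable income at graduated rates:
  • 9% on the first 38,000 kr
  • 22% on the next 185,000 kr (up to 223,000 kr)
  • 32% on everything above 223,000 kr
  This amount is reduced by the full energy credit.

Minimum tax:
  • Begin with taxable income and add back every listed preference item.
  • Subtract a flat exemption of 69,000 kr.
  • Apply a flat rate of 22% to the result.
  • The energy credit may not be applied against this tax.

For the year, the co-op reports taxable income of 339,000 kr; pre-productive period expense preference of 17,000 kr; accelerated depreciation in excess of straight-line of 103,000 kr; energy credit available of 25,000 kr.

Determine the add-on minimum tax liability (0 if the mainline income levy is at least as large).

Minimum tax:
  Adjusted income: 339,000 kr + 17,000 kr + 103,000 kr = 459,000 kr
  Less exemption 69,000 kr → base 390,000 kr
  390,000 kr × 22% = 85,800 kr

Mainline income levy:
  38,000 kr × 9% = 3,420 kr
  185,000 kr × 22% = 40,700 kr
  116,000 kr × 32% = 37,120 kr
  → 81,240 kr
  Less energy credit 25,000 kr → 56,240 kr

Excess of minimum tax over mainline income levy: 85,800 kr − 56,240 kr = 29,560 kr.

29,560 kr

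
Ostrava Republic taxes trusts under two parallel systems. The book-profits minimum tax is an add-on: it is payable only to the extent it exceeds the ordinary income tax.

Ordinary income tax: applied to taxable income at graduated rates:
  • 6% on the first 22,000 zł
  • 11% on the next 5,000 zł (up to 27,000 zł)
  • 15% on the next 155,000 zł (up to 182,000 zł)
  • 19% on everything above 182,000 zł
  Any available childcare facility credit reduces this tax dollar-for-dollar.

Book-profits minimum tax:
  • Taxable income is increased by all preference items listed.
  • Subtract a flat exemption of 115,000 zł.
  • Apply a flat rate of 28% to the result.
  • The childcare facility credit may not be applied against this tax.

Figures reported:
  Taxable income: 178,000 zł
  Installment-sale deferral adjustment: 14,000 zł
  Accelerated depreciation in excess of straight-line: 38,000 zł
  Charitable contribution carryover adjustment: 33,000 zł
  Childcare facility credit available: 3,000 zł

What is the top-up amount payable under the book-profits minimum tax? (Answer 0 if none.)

19,920 zł

Ordinary income tax:
  22,000 zł × 6% = 1,320 zł
  5,000 zł × 11% = 550 zł
  151,000 zł × 15% = 22,650 zł
  → 24,520 zł
  Less childcare facility credit 3,000 zł → 21,520 zł

Book-profits minimum tax:
  Adjusted income: 178,000 zł + 14,000 zł + 38,000 zł + 33,000 zł = 263,000 zł
  Less exemption 115,000 zł → base 148,000 zł
  148,000 zł × 28% = 41,440 zł

Excess of book-profits minimum tax over ordinary income tax: 41,440 zł − 21,520 zł = 19,920 zł.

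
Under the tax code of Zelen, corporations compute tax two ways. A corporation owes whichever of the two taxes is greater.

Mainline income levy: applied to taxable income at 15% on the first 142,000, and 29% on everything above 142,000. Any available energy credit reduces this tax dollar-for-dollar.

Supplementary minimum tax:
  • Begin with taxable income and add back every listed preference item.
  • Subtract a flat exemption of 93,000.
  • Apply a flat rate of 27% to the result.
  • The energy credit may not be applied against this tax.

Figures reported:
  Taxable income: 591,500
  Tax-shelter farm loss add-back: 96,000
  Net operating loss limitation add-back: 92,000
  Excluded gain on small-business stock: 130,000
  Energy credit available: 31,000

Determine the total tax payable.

220,455

Supplementary minimum tax:
  Adjusted income: 591,500 + 96,000 + 92,000 + 130,000 = 909,500
  Less exemption 93,000 → base 816,500
  816,500 × 27% = 220,455

Mainline income levy:
  142,000 × 15% = 21,300
  449,500 × 29% = 130,355
  → 151,655
  Less energy credit 31,000 → 120,655

220,455 > 120,655, so the supplementary minimum tax is the binding amount.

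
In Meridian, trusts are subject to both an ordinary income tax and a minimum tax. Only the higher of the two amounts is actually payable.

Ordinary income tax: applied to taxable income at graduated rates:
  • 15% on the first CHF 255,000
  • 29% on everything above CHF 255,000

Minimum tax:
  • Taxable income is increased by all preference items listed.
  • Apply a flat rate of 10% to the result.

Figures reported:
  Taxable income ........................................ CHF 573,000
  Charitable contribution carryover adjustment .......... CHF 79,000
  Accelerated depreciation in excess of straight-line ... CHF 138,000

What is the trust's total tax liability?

CHF 130,470

Ordinary income tax:
  CHF 255,000 × 15% = CHF 38,250
  CHF 318,000 × 29% = CHF 92,220
  → CHF 130,470

Minimum tax:
  Adjusted income: CHF 573,000 + CHF 79,000 + CHF 138,000 = CHF 790,000
  CHF 790,000 × 10% = CHF 79,000

CHF 130,470 > CHF 79,000, so the ordinary income tax governs.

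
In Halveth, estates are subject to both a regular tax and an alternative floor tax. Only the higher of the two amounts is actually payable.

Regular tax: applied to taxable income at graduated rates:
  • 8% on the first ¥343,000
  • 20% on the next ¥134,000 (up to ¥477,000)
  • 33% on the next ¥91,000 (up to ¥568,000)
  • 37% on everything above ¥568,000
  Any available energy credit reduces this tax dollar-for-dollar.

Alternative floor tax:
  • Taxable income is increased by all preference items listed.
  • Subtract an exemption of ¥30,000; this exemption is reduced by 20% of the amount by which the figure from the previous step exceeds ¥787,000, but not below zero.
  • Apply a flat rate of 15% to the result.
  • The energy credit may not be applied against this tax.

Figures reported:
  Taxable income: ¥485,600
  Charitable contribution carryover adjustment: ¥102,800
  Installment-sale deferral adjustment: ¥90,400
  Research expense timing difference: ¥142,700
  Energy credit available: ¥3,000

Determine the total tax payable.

¥119,760

Alternative floor tax:
  Adjusted income: ¥485,600 + ¥102,800 + ¥90,400 + ¥142,700 = ¥821,500
  Exemption: ¥30,000 − 20% × (¥821,500 − ¥787,000) = ¥30,000 − ¥6,900 = ¥23,100
  Base: ¥821,500 − ¥23,100 = ¥798,400
  ¥798,400 × 15% = ¥119,760

Regular tax:
  ¥343,000 × 8% = ¥27,440
  ¥134,000 × 20% = ¥26,800
  ¥8,600 × 33% = ¥2,838
  → ¥57,078
  Less energy credit ¥3,000 → ¥54,078

¥119,760 > ¥54,078, so the alternative floor tax is the binding amount.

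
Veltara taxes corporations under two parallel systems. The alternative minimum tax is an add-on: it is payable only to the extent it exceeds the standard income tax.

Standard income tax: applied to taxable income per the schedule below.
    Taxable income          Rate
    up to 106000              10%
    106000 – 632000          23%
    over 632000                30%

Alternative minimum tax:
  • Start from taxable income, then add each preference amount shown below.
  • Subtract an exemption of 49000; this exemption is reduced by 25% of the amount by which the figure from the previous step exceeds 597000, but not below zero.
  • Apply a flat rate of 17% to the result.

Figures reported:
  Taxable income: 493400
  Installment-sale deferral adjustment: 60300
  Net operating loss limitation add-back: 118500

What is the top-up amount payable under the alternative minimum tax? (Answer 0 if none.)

Alternative minimum tax:
  Adjusted income: 493400 + 60300 + 118500 = 672200
  Exemption: 49000 − 25% × (672200 − 597000) = 49000 − 18800 = 30200
  Base: 672200 − 30200 = 642000
  642000 × 17% = 109140

Standard income tax:
  106000 × 10% = 10600
  387400 × 23% = 89102
  → 99702

Excess of alternative minimum tax over standard income tax: 109140 − 99702 = 9438.

9438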